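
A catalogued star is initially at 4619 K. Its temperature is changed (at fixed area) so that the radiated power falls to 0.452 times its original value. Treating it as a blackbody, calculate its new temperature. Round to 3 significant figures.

T₂ ≈ 3.79×10³ K

P ∝ T⁴, so T₂/T₁ = (P₂/P₁)^(1/4) = (0.452)^(1/4) = 0.819945.
T₂ = 4619 × 0.819945 = 3.79×10³ K.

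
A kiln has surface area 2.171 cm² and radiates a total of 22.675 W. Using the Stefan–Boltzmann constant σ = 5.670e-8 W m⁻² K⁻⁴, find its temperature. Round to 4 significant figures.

Area A = 2.171 cm² = 2.171×10⁻⁴ m².
P = σAT⁴ ⇒ T = (P/(σA))^(1/4) = (22.675/(5.670×10⁻⁸×2.171×10⁻⁴))^(1/4) = 1165 K.

T ≈ 1165 K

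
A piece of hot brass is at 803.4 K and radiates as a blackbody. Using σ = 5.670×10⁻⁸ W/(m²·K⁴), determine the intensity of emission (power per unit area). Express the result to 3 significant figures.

Stefan–Boltzmann: I = σT⁴ = 5.670×10⁻⁸ × (803.4)⁴ = 2.36×10⁴ W/m².

I ≈ 2.36×10⁴ W/m²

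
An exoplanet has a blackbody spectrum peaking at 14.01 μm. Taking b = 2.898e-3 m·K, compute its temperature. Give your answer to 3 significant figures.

Wien's law gives T = b/λ_max = (2.898×10⁻³ m·K)/(1.401×10⁻⁵ m) = 207 K.

T ≈ 207 K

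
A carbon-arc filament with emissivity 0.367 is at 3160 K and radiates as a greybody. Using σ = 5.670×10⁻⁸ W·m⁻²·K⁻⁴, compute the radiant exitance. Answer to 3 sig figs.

Stefan–Boltzmann: I = εσT⁴ = 0.367 × 5.670×10⁻⁸ × (3160)⁴ = 2.07×10⁶ W/m².

I ≈ 2.07×10⁶ W/m²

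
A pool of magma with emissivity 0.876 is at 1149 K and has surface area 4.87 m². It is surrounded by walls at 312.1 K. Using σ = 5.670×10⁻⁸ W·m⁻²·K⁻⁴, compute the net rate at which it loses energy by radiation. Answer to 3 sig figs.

Area A = 4.87 m².
Net radiated power P_net = εσA(T⁴ − T₀⁴) = 0.876×5.670×10⁻⁸×4.87×(1149⁴ − 312.1⁴).
T⁴ − T₀⁴ = 1.74293×10¹² − 9.48801×10⁹ = 1.73344×10¹² K⁴, so P_net = 4.19×10⁵ W.

Net loss ≈ 4.19×10⁵ W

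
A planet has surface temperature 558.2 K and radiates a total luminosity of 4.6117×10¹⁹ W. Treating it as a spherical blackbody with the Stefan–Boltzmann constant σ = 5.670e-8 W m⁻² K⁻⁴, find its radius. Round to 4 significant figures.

L = 4πR²σT⁴ ⇒ R = √(L/(4πσT⁴)).
σT⁴ = 5504.81 W/m², so R = √(4.6117×10¹⁹/(4π×5504.81)) = 2.582×10⁷ m.

R ≈ 2.582×10⁷ m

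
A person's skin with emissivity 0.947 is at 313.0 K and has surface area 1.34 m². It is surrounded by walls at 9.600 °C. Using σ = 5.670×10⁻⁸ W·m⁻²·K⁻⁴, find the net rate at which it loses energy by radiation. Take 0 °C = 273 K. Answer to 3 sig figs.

Net loss ≈ 232 W

Surroundings: T = 9.600 °C + 273 = 282.600 K.
Area A = 1.34 m².
Net radiated power P_net = εσA(T⁴ − T₀⁴) = 0.947×5.670×10⁻⁸×1.34×(313.0⁴ − 282.600⁴).
T⁴ − T₀⁴ = 9.59792×10⁹ − 6.37806×10⁹ = 3.21986×10⁹ K⁴, so P_net = 232 W.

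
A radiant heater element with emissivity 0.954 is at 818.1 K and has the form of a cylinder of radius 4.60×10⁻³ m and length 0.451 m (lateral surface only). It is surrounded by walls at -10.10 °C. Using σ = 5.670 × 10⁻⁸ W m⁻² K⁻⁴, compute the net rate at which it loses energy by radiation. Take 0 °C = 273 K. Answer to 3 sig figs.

Surroundings: T = -10.10 °C + 273 = 262.90 K.
Lateral area A = 2πrL = 2π×4.60×10⁻³×0.451 = 0.0130351 m².
Net radiated power P_net = εσA(T⁴ − T₀⁴) = 0.954×5.670×10⁻⁸×0.0130351×(818.1⁴ − 262.90⁴).
T⁴ − T₀⁴ = 4.47946×10¹¹ − 4.77708×10⁹ = 4.43169×10¹¹ K⁴, so P_net = 312 W.

Net loss ≈ 312 W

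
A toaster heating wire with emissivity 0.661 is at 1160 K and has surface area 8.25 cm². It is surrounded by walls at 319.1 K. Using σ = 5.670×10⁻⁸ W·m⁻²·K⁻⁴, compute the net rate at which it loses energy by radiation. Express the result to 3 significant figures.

Area A = 8.25 cm² = 8.25×10⁻⁴ m².
Net radiated power P_net = εσA(T⁴ − T₀⁴) = 0.661×5.670×10⁻⁸×8.25×10⁻⁴×(1160⁴ − 319.1⁴).
T⁴ − T₀⁴ = 1.81064×10¹² − 1.03683×10¹⁰ = 1.80027×10¹² K⁴, so P_net = 55.7 W.

Net loss ≈ 55.7 W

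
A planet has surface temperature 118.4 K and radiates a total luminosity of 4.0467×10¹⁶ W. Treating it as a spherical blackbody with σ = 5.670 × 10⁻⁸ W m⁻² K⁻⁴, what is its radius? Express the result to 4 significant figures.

L = 4πR²σT⁴ ⇒ R = √(L/(4πσT⁴)).
σT⁴ = 11.1427 W/m², so R = √(4.0467×10¹⁶/(4π×11.1427)) = 1.700×10⁷ m.

R ≈ 1.700×10⁷ m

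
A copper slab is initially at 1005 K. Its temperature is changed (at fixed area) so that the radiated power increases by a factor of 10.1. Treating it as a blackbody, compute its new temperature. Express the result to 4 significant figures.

P ∝ T⁴, so T₂/T₁ = (P₂/P₁)^(1/4) = (10.1)^(1/4) = 1.78271.
T₂ = 1005 × 1.78271 = 1792 K.

T₂ ≈ 1792 K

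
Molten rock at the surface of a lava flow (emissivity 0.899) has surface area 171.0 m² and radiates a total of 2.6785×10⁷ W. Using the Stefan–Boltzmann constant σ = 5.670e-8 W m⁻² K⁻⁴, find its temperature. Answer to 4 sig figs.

T ≈ 1324 K

Area A = 171.0 m².
P = εσAT⁴ ⇒ T = (P/(εσA))^(1/4) = (2.6785×10⁷/(0.899×5.670×10⁻⁸×171.0))^(1/4) = 1324 K.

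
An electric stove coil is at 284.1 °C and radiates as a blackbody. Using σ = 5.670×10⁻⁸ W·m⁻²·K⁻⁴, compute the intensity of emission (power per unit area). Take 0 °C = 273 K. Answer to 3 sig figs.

I ≈ 5.46×10³ W/m²

T = 284.1 °C + 273 = 557.1 K.
Stefan–Boltzmann: I = σT⁴ = 5.670×10⁻⁸ × (557.1)⁴ = 5.46×10³ W/m².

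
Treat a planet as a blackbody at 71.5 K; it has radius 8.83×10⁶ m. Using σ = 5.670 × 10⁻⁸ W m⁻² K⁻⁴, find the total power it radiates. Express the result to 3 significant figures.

P ≈ 1.45×10¹⁵ W

Surface area A = 4πR² = 4π(8.83×10⁶ m)² = 9.79786×10¹⁴ m².
P = σAT⁴ = 5.670×10⁻⁸ × 9.79786×10¹⁴ × (71.5)⁴ = 1.45×10¹⁵ W.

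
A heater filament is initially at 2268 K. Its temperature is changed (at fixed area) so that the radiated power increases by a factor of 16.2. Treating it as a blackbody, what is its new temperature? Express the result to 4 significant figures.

P ∝ T⁴, so T₂/T₁ = (P₂/P₁)^(1/4) = (16.2)^(1/4) = 2.00622.
T₂ = 2268 × 2.00622 = 4550 K.

T₂ ≈ 4550 K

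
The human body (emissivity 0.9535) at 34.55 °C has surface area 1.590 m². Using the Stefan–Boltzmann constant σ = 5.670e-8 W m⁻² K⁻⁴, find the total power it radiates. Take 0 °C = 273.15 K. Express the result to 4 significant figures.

T = 34.55 °C + 273.15 = 307.70 K.
Area A = 1.590 m².
P = εσAT⁴ = 0.9535 × 5.670×10⁻⁸ × 1.590 × (307.70)⁴ = 770.6 W.

P ≈ 770.6 W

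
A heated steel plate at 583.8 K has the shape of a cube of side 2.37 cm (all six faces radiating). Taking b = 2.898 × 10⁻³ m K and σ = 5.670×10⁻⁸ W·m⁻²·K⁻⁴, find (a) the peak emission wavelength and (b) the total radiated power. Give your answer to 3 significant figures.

(a) λ_max = b/T = 2.898×10⁻³/583.8 = 4.964×10⁻⁶ m = 4.96 μm.
Area A = 6s² = 6×(0.0237 m)² = 3.37014×10⁻³ m².
(b) P = σAT⁴ = 5.670×10⁻⁸×3.37014×10⁻³×(583.8)⁴ = 22.2 W.

λ_max ≈ 4.96 μm; P ≈ 22.2 W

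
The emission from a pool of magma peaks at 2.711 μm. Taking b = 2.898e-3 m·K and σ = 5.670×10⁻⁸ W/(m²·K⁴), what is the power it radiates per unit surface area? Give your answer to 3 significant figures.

Wien's law: T = b/λ_max = 2.898×10⁻³/2.711×10⁻⁶ = 1068.98 K.
Then I = σT⁴ = 5.670×10⁻⁸×(1068.98)⁴ = 7.40×10⁴ W/m².

I ≈ 7.40×10⁴ W/m²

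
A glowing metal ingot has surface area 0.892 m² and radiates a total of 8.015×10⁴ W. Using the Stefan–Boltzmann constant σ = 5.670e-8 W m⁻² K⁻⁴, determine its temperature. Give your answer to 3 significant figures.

T ≈ 1.12×10³ K

Area A = 0.892 m².
P = σAT⁴ ⇒ T = (P/(σA))^(1/4) = (8.015×10⁴/(5.670×10⁻⁸×0.892))^(1/4) = 1.12×10³ K.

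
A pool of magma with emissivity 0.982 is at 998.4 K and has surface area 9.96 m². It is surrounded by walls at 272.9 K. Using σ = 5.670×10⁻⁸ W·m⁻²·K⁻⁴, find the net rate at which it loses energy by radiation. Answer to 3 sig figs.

Area A = 9.96 m².
Net radiated power P_net = εσA(T⁴ − T₀⁴) = 0.982×5.670×10⁻⁸×9.96×(998.4⁴ − 272.9⁴).
T⁴ − T₀⁴ = 9.93615×10¹¹ − 5.54644×10⁹ = 9.88069×10¹¹ K⁴, so P_net = 5.48×10⁵ W.

Net loss ≈ 5.48×10⁵ W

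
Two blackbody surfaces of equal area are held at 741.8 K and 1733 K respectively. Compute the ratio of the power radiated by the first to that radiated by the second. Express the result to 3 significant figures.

P₁/P₂ ≈ 0.0336

With equal areas, P₁/P₂ = (T₁/T₂)⁴ = (741.8/1733)⁴ = 0.0336.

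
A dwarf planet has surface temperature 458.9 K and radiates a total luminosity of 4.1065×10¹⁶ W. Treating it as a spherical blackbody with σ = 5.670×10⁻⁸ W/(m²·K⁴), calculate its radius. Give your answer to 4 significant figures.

L = 4πR²σT⁴ ⇒ R = √(L/(4πσT⁴)).
σT⁴ = 2514.52 W/m², so R = √(4.1065×10¹⁶/(4π×2514.52)) = 1.140×10⁶ m.

R ≈ 1.140×10⁶ m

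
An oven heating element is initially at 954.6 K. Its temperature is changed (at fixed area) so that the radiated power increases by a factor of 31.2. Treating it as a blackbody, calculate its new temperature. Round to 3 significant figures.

T₂ ≈ 2.26×10³ K

P ∝ T⁴, so T₂/T₁ = (P₂/P₁)^(1/4) = (31.2)^(1/4) = 2.36341.
T₂ = 954.6 × 2.36341 = 2.26×10³ K.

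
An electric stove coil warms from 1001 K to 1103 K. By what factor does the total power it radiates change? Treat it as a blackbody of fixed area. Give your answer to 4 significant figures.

P ∝ T⁴, so P₂/P₁ = (T₂/T₁)⁴ = (1103/1001)⁴ = (1.10190)⁴ = 1.474.

P₂/P₁ ≈ 1.474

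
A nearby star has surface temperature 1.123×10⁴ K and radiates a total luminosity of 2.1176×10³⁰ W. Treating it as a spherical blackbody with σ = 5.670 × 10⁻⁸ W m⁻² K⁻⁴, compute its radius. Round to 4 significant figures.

R ≈ 1.367×10¹⁰ m

L = 4πR²σT⁴ ⇒ R = √(L/(4πσT⁴)).
σT⁴ = 9.01783×10⁸ W/m², so R = √(2.1176×10³⁰/(4π×9.01783×10⁸)) = 1.367×10¹⁰ m.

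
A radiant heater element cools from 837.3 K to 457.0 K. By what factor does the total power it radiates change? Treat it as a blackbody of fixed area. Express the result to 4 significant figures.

P ∝ T⁴, so P₂/P₁ = (T₂/T₁)⁴ = (457.0/837.3)⁴ = (0.545802)⁴ = 0.08874.

P₂/P₁ ≈ 0.08874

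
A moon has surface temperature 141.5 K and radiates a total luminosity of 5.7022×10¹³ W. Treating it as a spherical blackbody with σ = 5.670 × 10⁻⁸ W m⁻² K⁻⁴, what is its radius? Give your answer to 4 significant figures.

R ≈ 4.468×10⁵ m

L = 4πR²σT⁴ ⇒ R = √(L/(4πσT⁴)).
σT⁴ = 22.7305 W/m², so R = √(5.7022×10¹³/(4π×22.7305)) = 4.468×10⁵ m.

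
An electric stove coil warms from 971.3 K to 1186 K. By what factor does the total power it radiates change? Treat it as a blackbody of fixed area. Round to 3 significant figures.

P ∝ T⁴, so P₂/P₁ = (T₂/T₁)⁴ = (1186/971.3)⁴ = (1.22104)⁴ = 2.22.

P₂/P₁ ≈ 2.22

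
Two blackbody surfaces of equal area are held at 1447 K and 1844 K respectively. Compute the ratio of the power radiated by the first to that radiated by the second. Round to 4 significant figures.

P₁/P₂ ≈ 0.3792

With equal areas, P₁/P₂ = (T₁/T₂)⁴ = (1447/1844)⁴ = 0.3792.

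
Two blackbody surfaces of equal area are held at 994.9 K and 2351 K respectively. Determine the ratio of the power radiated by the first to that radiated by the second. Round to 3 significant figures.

P₁/P₂ ≈ 0.0321

With equal areas, P₁/P₂ = (T₁/T₂)⁴ = (994.9/2351)⁴ = 0.0321.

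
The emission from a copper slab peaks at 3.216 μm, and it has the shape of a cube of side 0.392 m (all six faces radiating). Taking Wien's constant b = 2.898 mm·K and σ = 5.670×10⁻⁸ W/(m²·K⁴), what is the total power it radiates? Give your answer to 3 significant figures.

Wien's law: T = b/λ_max = 2.898×10⁻³/3.216×10⁻⁶ = 901.119 K.
Area A = 6s² = 6×(0.392 m)² = 0.921984 m².
Then P = σAT⁴ = 5.670×10⁻⁸×0.921984×(901.119)⁴ = 3.45×10⁴ W.

P ≈ 3.45×10⁴ W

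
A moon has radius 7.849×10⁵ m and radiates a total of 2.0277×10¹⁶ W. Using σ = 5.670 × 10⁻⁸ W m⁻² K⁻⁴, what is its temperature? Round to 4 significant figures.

T ≈ 463.6 K

Surface area A = 4πR² = 4π(7.849×10⁵ m)² = 7.74174×10¹² m².
P = σAT⁴ ⇒ T = (P/(σA))^(1/4) = (2.0277×10¹⁶/(5.670×10⁻⁸×7.74174×10¹²))^(1/4) = 463.6 K.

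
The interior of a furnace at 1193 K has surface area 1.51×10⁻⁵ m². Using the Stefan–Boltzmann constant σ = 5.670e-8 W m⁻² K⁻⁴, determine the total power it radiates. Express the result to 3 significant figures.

P ≈ 1.73 W

Area A = 1.51×10⁻⁵ m².
P = σAT⁴ = 5.670×10⁻⁸ × 1.51×10⁻⁵ × (1193)⁴ = 1.73 W.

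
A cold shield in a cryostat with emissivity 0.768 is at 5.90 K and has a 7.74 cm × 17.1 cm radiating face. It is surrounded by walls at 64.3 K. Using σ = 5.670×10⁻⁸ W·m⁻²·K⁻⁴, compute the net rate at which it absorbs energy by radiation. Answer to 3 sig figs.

Net gain ≈ 9.85×10⁻³ W

Area A = 0.0774 × 0.171 = 0.0132354 m².
Net radiated power P_net = εσA(T⁴ − T₀⁴) = 0.768×5.670×10⁻⁸×0.0132354×(5.90⁴ − 64.3⁴).
T⁴ − T₀⁴ = 1211.74 − 1.70940×10⁷ = -1.70928×10⁷ K⁴, so P_net = -9.85×10⁻³ W — negative, meaning a net gain of 9.85×10⁻³ W.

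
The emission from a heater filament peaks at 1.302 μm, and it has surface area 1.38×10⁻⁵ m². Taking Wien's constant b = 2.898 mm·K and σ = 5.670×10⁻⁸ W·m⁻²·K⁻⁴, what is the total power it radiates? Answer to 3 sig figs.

Wien's law: T = b/λ_max = 2.898×10⁻³/1.302×10⁻⁶ = 2225.81 K.
Area A = 1.38×10⁻⁵ m².
Then P = σAT⁴ = 5.670×10⁻⁸×1.38×10⁻⁵×(2225.81)⁴ = 19.2 W.

P ≈ 19.2 W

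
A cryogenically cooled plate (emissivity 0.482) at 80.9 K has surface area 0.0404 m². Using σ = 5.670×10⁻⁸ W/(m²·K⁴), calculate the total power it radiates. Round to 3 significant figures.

P ≈ 0.0473 W

Area A = 0.0404 m².
P = εσAT⁴ = 0.482 × 5.670×10⁻⁸ × 0.0404 × (80.9)⁴ = 0.0473 W.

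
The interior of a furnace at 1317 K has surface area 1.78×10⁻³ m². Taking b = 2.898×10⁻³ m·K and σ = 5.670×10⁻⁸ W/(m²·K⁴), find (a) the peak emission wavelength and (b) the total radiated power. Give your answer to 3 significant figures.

λ_max ≈ 2.20×10³ nm; P ≈ 304 W

(a) λ_max = b/T = 2.898×10⁻³/1317 = 2.200×10⁻⁶ m = 2.20×10³ nm.
Area A = 1.78×10⁻³ m².
(b) P = σAT⁴ = 5.670×10⁻⁸×1.78×10⁻³×(1317)⁴ = 304 W.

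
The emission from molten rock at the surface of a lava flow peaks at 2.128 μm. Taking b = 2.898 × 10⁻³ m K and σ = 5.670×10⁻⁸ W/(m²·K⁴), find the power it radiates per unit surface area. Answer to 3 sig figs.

Wien's law: T = b/λ_max = 2.898×10⁻³/2.128×10⁻⁶ = 1361.84 K.
Then I = σT⁴ = 5.670×10⁻⁸×(1361.84)⁴ = 1.95×10⁵ W/m².

I ≈ 1.95×10⁵ W/m²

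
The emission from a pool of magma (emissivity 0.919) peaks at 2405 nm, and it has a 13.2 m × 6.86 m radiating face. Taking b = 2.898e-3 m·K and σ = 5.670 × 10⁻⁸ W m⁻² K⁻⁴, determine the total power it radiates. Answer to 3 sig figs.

Wien's law: T = b/λ_max = 2.898×10⁻³/2.405×10⁻⁶ = 1204.99 K.
Area A = 13.2 × 6.86 = 90.552 m².
Then P = εσAT⁴ = 0.919×5.670×10⁻⁸×90.552×(1204.99)⁴ = 9.95×10⁶ W.

P ≈ 9.95×10⁶ W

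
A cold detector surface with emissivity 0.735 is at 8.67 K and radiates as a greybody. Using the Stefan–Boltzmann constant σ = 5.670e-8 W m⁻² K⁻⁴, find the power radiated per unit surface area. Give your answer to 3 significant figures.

I ≈ 2.35×10⁻⁴ W/m²

Stefan–Boltzmann: I = εσT⁴ = 0.735 × 5.670×10⁻⁸ × (8.67)⁴ = 2.35×10⁻⁴ W/m².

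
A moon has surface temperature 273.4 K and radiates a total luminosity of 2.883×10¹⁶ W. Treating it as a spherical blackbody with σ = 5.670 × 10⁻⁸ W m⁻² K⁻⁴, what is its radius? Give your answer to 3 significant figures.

R ≈ 2.69×10⁶ m

L = 4πR²σT⁴ ⇒ R = √(L/(4πσT⁴)).
σT⁴ = 316.794 W/m², so R = √(2.883×10¹⁶/(4π×316.794)) = 2.69×10⁶ m.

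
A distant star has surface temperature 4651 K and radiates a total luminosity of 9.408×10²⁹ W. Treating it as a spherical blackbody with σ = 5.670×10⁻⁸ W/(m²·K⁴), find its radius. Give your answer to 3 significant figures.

R ≈ 5.31×10¹⁰ m

L = 4πR²σT⁴ ⇒ R = √(L/(4πσT⁴)).
σT⁴ = 2.65319×10⁷ W/m², so R = √(9.408×10²⁹/(4π×2.65319×10⁷)) = 5.31×10¹⁰ m.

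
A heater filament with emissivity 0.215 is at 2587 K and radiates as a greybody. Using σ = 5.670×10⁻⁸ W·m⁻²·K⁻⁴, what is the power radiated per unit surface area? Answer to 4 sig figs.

Stefan–Boltzmann: I = εσT⁴ = 0.215 × 5.670×10⁻⁸ × (2587)⁴ = 5.460×10⁵ W/m².

I ≈ 5.460×10⁵ W/m²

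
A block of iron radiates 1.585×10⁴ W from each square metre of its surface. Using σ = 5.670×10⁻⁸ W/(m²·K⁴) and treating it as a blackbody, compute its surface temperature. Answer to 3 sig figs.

T ≈ 727 K

I = σT⁴, so T = (I/σ)^(1/4) = (1.585×10⁴/(5.670×10⁻⁸))^(1/4) = 727 K.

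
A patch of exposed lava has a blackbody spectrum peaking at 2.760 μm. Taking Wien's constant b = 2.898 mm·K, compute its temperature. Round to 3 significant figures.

Wien's law gives T = b/λ_max = (2.898×10⁻³ m·K)/(2.760×10⁻⁶ m) = 1.05×10³ K.

T ≈ 1.05×10³ K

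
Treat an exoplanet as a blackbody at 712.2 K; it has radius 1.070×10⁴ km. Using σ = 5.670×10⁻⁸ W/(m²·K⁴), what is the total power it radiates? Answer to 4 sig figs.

P ≈ 2.099×10¹⁹ W

Surface area A = 4πR² = 4π(1.070×10⁷ m)² = 1.43872×10¹⁵ m².
P = σAT⁴ = 5.670×10⁻⁸ × 1.43872×10¹⁵ × (712.2)⁴ = 2.099×10¹⁹ W.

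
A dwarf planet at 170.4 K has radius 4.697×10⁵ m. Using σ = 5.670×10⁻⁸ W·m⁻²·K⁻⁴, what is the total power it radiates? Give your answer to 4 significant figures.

P ≈ 1.325×10¹⁴ W

Surface area A = 4πR² = 4π(4.697×10⁵ m)² = 2.77237×10¹² m².
P = σAT⁴ = 5.670×10⁻⁸ × 2.77237×10¹² × (170.4)⁴ = 1.325×10¹⁴ W.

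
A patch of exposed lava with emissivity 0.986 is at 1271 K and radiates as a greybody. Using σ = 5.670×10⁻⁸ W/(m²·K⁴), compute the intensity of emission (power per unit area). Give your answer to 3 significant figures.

I ≈ 1.46×10⁵ W/m²

Stefan–Boltzmann: I = εσT⁴ = 0.986 × 5.670×10⁻⁸ × (1271)⁴ = 1.46×10⁵ W/m².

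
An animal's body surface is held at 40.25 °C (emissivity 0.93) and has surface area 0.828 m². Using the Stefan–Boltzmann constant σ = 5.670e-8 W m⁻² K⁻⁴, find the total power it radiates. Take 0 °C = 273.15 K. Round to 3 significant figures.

P ≈ 421 W

T = 40.25 °C + 273.15 = 313.40 K.
Area A = 0.828 m².
P = εσAT⁴ = 0.93 × 5.670×10⁻⁸ × 0.828 × (313.40)⁴ = 421 W.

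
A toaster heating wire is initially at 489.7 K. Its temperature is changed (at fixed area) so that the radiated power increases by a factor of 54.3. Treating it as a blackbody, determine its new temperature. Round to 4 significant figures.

P ∝ T⁴, so T₂/T₁ = (P₂/P₁)^(1/4) = (54.3)^(1/4) = 2.71456.
T₂ = 489.7 × 2.71456 = 1329 K.

T₂ ≈ 1329 K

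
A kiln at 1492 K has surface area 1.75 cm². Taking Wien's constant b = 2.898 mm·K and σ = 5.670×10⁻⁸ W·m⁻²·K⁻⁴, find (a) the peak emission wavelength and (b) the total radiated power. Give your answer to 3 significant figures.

(a) λ_max = b/T = 2.898×10⁻³/1492 = 1.942×10⁻⁶ m = 1.94×10³ nm.
Area A = 1.75 cm² = 1.75×10⁻⁴ m².
(b) P = σAT⁴ = 5.670×10⁻⁸×1.75×10⁻⁴×(1492)⁴ = 49.2 W.

λ_max ≈ 1.94×10³ nm; P ≈ 49.2 W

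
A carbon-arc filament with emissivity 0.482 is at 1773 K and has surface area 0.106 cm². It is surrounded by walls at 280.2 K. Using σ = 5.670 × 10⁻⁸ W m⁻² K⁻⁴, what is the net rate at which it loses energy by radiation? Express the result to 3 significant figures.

Area A = 0.106 cm² = 1.06×10⁻⁵ m².
Net radiated power P_net = εσA(T⁴ − T₀⁴) = 0.482×5.670×10⁻⁸×1.06×10⁻⁵×(1773⁴ − 280.2⁴).
T⁴ − T₀⁴ = 9.88177×10¹² − 6.16414×10⁹ = 9.87561×10¹² K⁴, so P_net = 2.86 W.

Net loss ≈ 2.86 W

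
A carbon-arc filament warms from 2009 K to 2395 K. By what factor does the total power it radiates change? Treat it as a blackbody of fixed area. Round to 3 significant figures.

P ∝ T⁴, so P₂/P₁ = (T₂/T₁)⁴ = (2395/2009)⁴ = (1.19214)⁴ = 2.02.

P₂/P₁ ≈ 2.02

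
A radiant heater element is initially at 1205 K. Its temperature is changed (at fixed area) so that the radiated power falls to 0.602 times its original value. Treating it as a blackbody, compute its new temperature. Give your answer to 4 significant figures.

T₂ ≈ 1061 K

P ∝ T⁴, so T₂/T₁ = (P₂/P₁)^(1/4) = (0.602)^(1/4) = 0.880844.
T₂ = 1205 × 0.880844 = 1061 K.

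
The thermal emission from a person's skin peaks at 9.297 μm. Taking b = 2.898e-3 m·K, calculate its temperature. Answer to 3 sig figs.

T ≈ 312 K

Wien's law gives T = b/λ_max = (2.898×10⁻³ m·K)/(9.297×10⁻⁶ m) = 312 K.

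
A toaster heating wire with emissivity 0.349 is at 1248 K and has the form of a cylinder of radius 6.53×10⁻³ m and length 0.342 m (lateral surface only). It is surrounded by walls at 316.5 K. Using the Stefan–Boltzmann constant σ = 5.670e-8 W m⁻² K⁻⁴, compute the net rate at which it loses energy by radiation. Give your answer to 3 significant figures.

Net loss ≈ 671 W

Lateral area A = 2πrL = 2π×6.53×10⁻³×0.342 = 0.0140320 m².
Net radiated power P_net = εσA(T⁴ − T₀⁴) = 0.349×5.670×10⁻⁸×0.0140320×(1248⁴ − 316.5⁴).
T⁴ − T₀⁴ = 2.42582×10¹² − 1.00345×10¹⁰ = 2.41579×10¹² K⁴, so P_net = 671 W.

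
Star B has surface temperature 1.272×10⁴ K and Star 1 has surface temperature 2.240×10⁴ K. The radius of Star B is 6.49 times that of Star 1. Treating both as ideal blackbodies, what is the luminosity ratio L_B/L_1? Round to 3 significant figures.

L ∝ R²T⁴, so L_B/L_1 = (R_B/R_1)²(T_B/T_1)⁴ = (6.49)² × (1.272×10⁴/2.240×10⁴)⁴ = 42.1201 × 0.103982 = 4.38.

L_B/L_1 ≈ 4.38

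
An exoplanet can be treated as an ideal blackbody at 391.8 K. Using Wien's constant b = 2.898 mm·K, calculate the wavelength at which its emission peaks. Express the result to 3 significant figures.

λ_max ≈ 7.40 μm

Wien's displacement law: λ_max = b/T = (2.898×10⁻³ m·K)/(391.8 K) = 7.397×10⁻⁶ m.
That is 7.40 μm, in the infrared range.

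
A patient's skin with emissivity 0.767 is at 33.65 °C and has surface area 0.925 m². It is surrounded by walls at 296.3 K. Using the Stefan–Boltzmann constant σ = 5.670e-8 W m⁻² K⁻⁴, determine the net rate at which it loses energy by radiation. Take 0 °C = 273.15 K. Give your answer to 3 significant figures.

Net loss ≈ 46.3 W

T = 33.65 °C + 273.15 = 306.80 K.
Area A = 0.925 m².
Net radiated power P_net = εσA(T⁴ − T₀⁴) = 0.767×5.670×10⁻⁸×0.925×(306.80⁴ − 296.3⁴).
T⁴ − T₀⁴ = 8.85975×10⁹ − 7.70773×10⁹ = 1.15202×10⁹ K⁴, so P_net = 46.3 W.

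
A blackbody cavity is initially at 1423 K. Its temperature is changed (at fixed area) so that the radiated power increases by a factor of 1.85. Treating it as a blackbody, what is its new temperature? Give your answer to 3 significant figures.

T₂ ≈ 1.66×10³ K

P ∝ T⁴, so T₂/T₁ = (P₂/P₁)^(1/4) = (1.85)^(1/4) = 1.16625.
T₂ = 1423 × 1.16625 = 1.66×10³ K.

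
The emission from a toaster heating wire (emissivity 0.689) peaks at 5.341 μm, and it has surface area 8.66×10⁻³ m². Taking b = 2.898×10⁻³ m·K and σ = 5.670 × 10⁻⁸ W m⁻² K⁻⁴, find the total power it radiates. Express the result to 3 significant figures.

Wien's law: T = b/λ_max = 2.898×10⁻³/5.341×10⁻⁶ = 542.595 K.
Area A = 8.66×10⁻³ m².
Then P = εσAT⁴ = 0.689×5.670×10⁻⁸×8.66×10⁻³×(542.595)⁴ = 29.3 W.

P ≈ 29.3 W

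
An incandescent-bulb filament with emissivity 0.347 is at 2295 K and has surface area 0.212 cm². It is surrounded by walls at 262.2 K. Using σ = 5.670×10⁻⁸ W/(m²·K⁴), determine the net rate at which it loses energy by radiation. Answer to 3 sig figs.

Net loss ≈ 11.6 W

Area A = 0.212 cm² = 2.12×10⁻⁵ m².
Net radiated power P_net = εσA(T⁴ − T₀⁴) = 0.347×5.670×10⁻⁸×2.12×10⁻⁵×(2295⁴ − 262.2⁴).
T⁴ − T₀⁴ = 2.77416×10¹³ − 4.72640×10⁹ = 2.77369×10¹³ K⁴, so P_net = 11.6 W.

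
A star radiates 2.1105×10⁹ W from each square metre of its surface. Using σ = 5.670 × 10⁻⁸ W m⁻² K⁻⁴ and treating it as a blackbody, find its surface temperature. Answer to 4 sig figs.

I = σT⁴, so T = (I/σ)^(1/4) = (2.1105×10⁹/(5.670×10⁻⁸))^(1/4) = 1.389×10⁴ K.

T ≈ 1.389×10⁴ K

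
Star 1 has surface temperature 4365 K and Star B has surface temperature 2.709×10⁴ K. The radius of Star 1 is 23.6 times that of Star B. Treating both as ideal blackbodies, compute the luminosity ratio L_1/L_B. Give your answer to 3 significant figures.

L_1/L_B ≈ 0.375

L ∝ R²T⁴, so L_1/L_B = (R_1/R_B)²(T_1/T_B)⁴ = (23.6)² × (4365/2.709×10⁴)⁴ = 556.96 × 6.74064×10⁻⁴ = 0.375.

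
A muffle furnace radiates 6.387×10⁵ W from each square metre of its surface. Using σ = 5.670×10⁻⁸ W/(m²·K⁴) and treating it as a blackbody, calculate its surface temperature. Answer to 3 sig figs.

I = σT⁴, so T = (I/σ)^(1/4) = (6.387×10⁵/(5.670×10⁻⁸))^(1/4) = 1.83×10³ K.

T ≈ 1.83×10³ K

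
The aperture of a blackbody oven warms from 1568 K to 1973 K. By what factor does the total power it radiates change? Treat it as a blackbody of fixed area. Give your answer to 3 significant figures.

P ∝ T⁴, so P₂/P₁ = (T₂/T₁)⁴ = (1973/1568)⁴ = (1.25829)⁴ = 2.51.

P₂/P₁ ≈ 2.51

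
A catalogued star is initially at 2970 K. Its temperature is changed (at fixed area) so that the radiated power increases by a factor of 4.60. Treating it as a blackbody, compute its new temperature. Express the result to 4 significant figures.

P ∝ T⁴, so T₂/T₁ = (P₂/P₁)^(1/4) = (4.60)^(1/4) = 1.46450.
T₂ = 2970 × 1.46450 = 4350 K.

T₂ ≈ 4350 K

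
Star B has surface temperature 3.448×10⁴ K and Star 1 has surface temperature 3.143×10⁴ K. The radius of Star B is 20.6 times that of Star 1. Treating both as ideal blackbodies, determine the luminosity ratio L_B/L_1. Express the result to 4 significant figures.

L ∝ R²T⁴, so L_B/L_1 = (R_B/R_1)²(T_B/T_1)⁴ = (20.6)² × (3.448×10⁴/3.143×10⁴)⁴ = 424.36 × 1.44841 = 614.6.

L_B/L_1 ≈ 614.6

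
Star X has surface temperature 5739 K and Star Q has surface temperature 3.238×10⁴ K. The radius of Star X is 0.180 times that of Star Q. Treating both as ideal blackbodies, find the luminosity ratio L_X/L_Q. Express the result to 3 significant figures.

L_X/L_Q ≈ 3.20×10⁻⁵

L ∝ R²T⁴, so L_X/L_Q = (R_X/R_Q)²(T_X/T_Q)⁴ = (0.180)² × (5739/3.238×10⁴)⁴ = 0.0324 × 9.86819×10⁻⁴ = 3.20×10⁻⁵.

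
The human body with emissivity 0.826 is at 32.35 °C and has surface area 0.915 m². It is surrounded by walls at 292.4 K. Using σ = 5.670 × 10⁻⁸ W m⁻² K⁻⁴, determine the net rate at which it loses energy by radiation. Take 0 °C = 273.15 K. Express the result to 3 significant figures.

Net loss ≈ 60.0 W

T = 32.35 °C + 273.15 = 305.50 K.
Area A = 0.915 m².
Net radiated power P_net = εσA(T⁴ − T₀⁴) = 0.826×5.670×10⁻⁸×0.915×(305.50⁴ − 292.4⁴).
T⁴ − T₀⁴ = 8.71054×10⁹ − 7.30987×10⁹ = 1.40067×10⁹ K⁴, so P_net = 60.0 W.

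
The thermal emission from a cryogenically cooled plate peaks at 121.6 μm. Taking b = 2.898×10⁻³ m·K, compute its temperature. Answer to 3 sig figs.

Wien's law gives T = b/λ_max = (2.898×10⁻³ m·K)/(1.216×10⁻⁴ m) = 23.8 K.

T ≈ 23.8 K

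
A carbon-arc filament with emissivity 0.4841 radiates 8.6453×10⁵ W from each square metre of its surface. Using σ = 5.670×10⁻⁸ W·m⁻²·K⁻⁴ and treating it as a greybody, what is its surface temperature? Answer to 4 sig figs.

I = εσT⁴, so T = (I/εσ)^(1/4) = (8.6453×10⁵/(0.4841×5.670×10⁻⁸))^(1/4) = 2369 K.

T ≈ 2369 K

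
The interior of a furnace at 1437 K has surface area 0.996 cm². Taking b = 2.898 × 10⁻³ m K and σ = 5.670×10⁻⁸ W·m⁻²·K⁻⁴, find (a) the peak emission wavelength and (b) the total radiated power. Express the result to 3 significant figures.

(a) λ_max = b/T = 2.898×10⁻³/1437 = 2.017×10⁻⁶ m = 2.02 μm.
Area A = 0.996 cm² = 9.96×10⁻⁵ m².
(b) P = σAT⁴ = 5.670×10⁻⁸×9.96×10⁻⁵×(1437)⁴ = 24.1 W.

λ_max ≈ 2.02 μm; P ≈ 24.1 W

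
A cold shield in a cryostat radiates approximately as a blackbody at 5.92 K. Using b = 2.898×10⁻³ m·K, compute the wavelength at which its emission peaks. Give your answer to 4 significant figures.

λ_max ≈ 0.4895 mm

Wien's displacement law: λ_max = b/T = (2.898×10⁻³ m·K)/(5.92 K) = 4.8953×10⁻⁴ m.
That is 0.4895 mm, in the infrared range.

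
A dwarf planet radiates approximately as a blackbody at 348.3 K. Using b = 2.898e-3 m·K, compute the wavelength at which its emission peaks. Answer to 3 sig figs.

Wien's displacement law: λ_max = b/T = (2.898×10⁻³ m·K)/(348.3 K) = 8.320×10⁻⁶ m.
That is 8.32 μm, in the infrared range.

λ_max ≈ 8.32 μm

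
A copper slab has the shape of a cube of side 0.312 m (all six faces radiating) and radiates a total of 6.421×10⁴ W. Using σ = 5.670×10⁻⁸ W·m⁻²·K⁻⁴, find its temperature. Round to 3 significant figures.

T ≈ 1.18×10³ K

Area A = 6s² = 6×(0.312 m)² = 0.584064 m².
P = σAT⁴ ⇒ T = (P/(σA))^(1/4) = (6.421×10⁴/(5.670×10⁻⁸×0.584064))^(1/4) = 1.18×10³ K.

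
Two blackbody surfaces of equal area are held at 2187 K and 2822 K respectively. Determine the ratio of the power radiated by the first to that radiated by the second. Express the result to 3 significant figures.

P₁/P₂ ≈ 0.361

With equal areas, P₁/P₂ = (T₁/T₂)⁴ = (2187/2822)⁴ = 0.361.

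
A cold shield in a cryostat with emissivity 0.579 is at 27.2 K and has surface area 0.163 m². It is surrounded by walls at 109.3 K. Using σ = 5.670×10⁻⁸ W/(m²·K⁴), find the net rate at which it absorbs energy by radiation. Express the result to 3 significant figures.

Net gain ≈ 0.761 W

Area A = 0.163 m².
Net radiated power P_net = εσA(T⁴ − T₀⁴) = 0.579×5.670×10⁻⁸×0.163×(27.2⁴ − 109.3⁴).
T⁴ − T₀⁴ = 5.47363×10⁵ − 1.42719×10⁸ = -1.42172×10⁸ K⁴, so P_net = -0.761 W — negative, meaning a net gain of 0.761 W.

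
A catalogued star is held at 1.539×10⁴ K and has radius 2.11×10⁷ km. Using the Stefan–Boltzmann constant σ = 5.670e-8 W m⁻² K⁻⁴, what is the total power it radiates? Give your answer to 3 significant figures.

P ≈ 1.78×10³¹ W

Surface area A = 4πR² = 4π(2.11×10¹⁰ m)² = 5.59467×10²¹ m².
P = σAT⁴ = 5.670×10⁻⁸ × 5.59467×10²¹ × (1.539×10⁴)⁴ = 1.78×10³¹ W.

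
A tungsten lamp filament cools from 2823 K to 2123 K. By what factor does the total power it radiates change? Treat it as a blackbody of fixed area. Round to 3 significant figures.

P ∝ T⁴, so P₂/P₁ = (T₂/T₁)⁴ = (2123/2823)⁴ = (0.752037)⁴ = 0.320.

P₂/P₁ ≈ 0.320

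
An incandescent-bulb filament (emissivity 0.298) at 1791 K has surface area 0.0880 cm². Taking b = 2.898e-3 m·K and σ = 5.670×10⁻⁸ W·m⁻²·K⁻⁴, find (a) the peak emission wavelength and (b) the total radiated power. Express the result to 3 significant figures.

(a) λ_max = b/T = 2.898×10⁻³/1791 = 1.618×10⁻⁶ m = 1.62 μm.
Area A = 0.0880 cm² = 8.80×10⁻⁶ m².
(b) P = εσAT⁴ = 0.298×5.670×10⁻⁸×8.80×10⁻⁶×(1791)⁴ = 1.53 W.

λ_max ≈ 1.62 μm; P ≈ 1.53 W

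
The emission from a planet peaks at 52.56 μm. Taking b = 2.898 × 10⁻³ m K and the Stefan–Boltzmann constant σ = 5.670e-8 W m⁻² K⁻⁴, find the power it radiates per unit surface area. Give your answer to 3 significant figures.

Wien's law: T = b/λ_max = 2.898×10⁻³/5.256×10⁻⁵ = 55.1370 K.
Then I = σT⁴ = 5.670×10⁻⁸×(55.1370)⁴ = 0.524 W/m².

I ≈ 0.524 W/m²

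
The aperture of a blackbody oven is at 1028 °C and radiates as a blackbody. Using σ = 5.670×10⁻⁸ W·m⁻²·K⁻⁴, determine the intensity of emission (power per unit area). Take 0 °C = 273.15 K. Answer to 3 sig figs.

T = 1028 °C + 273.15 = 1301.15 K.
Stefan–Boltzmann: I = σT⁴ = 5.670×10⁻⁸ × (1301.15)⁴ = 1.63×10⁵ W/m².

I ≈ 1.63×10⁵ W/m²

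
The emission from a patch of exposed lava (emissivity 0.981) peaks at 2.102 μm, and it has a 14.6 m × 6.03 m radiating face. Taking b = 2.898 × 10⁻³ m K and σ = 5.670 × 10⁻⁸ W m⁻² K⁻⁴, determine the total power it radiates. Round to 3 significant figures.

P ≈ 1.77×10⁷ W

Wien's law: T = b/λ_max = 2.898×10⁻³/2.102×10⁻⁶ = 1378.69 K.
Area A = 14.6 × 6.03 = 88.038 m².
Then P = εσAT⁴ = 0.981×5.670×10⁻⁸×88.038×(1378.69)⁴ = 1.77×10⁷ W.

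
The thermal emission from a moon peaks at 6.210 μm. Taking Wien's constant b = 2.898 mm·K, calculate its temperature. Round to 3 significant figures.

T ≈ 467 K

Wien's law gives T = b/λ_max = (2.898×10⁻³ m·K)/(6.210×10⁻⁶ m) = 467 K.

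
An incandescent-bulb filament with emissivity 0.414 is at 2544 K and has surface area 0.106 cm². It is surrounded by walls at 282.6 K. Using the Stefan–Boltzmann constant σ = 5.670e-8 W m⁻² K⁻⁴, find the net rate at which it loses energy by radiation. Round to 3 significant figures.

Area A = 0.106 cm² = 1.06×10⁻⁵ m².
Net radiated power P_net = εσA(T⁴ − T₀⁴) = 0.414×5.670×10⁻⁸×1.06×10⁻⁵×(2544⁴ − 282.6⁴).
T⁴ − T₀⁴ = 4.18860×10¹³ − 6.37806×10⁹ = 4.18796×10¹³ K⁴, so P_net = 10.4 W.

Net loss ≈ 10.4 W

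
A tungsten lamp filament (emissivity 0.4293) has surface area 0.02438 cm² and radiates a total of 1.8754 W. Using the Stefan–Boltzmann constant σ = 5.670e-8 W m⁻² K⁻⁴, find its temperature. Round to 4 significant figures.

Area A = 0.02438 cm² = 2.438×10⁻⁶ m².
P = εσAT⁴ ⇒ T = (P/(εσA))^(1/4) = (1.8754/(0.4293×5.670×10⁻⁸×2.438×10⁻⁶))^(1/4) = 2371 K.

T ≈ 2371 K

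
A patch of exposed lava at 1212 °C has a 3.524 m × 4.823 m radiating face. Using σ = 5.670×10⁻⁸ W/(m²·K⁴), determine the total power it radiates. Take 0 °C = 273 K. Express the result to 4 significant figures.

T = 1212 °C + 273 = 1485 K.
Area A = 3.524 × 4.823 = 16.9963 m².
P = σAT⁴ = 5.670×10⁻⁸ × 16.9963 × (1485)⁴ = 4.686×10⁶ W.

P ≈ 4.686×10⁶ W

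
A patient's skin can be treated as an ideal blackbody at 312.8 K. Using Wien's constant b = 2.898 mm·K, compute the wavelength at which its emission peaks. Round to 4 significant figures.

Wien's displacement law: λ_max = b/T = (2.898×10⁻³ m·K)/(312.8 K) = 9.2647×10⁻⁶ m.
That is 9.265 μm, in the infrared range.

λ_max ≈ 9.265 μm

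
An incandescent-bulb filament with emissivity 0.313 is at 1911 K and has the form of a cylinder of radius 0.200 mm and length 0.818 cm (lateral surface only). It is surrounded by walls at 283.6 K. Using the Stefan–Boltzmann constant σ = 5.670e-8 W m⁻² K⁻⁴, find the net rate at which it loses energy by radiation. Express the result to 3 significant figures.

Lateral area A = 2πrL = 2π×2.00×10⁻⁴×8.18×10⁻³ = 1.02793×10⁻⁵ m².
Net radiated power P_net = εσA(T⁴ − T₀⁴) = 0.313×5.670×10⁻⁸×1.02793×10⁻⁵×(1911⁴ − 283.6⁴).
T⁴ − T₀⁴ = 1.33365×10¹³ − 6.46882×10⁹ = 1.33300×10¹³ K⁴, so P_net = 2.43 W.

Net loss ≈ 2.43 W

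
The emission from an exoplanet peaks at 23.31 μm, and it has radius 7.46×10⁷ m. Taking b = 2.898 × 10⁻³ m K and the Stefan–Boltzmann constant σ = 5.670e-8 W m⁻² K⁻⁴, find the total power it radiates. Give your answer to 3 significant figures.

P ≈ 9.47×10¹⁷ W

Wien's law: T = b/λ_max = 2.898×10⁻³/2.331×10⁻⁵ = 124.324 K.
Surface area A = 4πR² = 4π(7.46×10⁷ m)² = 6.99339×10¹⁶ m².
Then P = σAT⁴ = 5.670×10⁻⁸×6.99339×10¹⁶×(124.324)⁴ = 9.47×10¹⁷ W.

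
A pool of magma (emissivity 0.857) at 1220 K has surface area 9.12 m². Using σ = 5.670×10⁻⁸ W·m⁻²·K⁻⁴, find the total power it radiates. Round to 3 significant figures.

Area A = 9.12 m².
P = εσAT⁴ = 0.857 × 5.670×10⁻⁸ × 9.12 × (1220)⁴ = 9.82×10⁵ W.

P ≈ 9.82×10⁵ W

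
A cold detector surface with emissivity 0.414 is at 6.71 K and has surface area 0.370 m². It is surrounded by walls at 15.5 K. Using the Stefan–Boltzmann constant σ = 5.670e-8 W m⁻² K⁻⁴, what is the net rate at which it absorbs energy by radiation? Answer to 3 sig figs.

Net gain ≈ 4.84×10⁻⁴ W

Area A = 0.370 m².
Net radiated power P_net = εσA(T⁴ − T₀⁴) = 0.414×5.670×10⁻⁸×0.370×(6.71⁴ − 15.5⁴).
T⁴ − T₀⁴ = 2027.17 − 57720.1 = -55692.9 K⁴, so P_net = -4.84×10⁻⁴ W — negative, meaning a net gain of 4.84×10⁻⁴ W.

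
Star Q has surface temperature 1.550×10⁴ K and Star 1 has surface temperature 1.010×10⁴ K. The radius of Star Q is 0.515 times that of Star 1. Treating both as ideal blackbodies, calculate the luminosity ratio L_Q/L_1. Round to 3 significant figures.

L ∝ R²T⁴, so L_Q/L_1 = (R_Q/R_1)²(T_Q/T_1)⁴ = (0.515)² × (1.550×10⁴/1.010×10⁴)⁴ = 0.265225 × 5.54678 = 1.47.

L_Q/L_1 ≈ 1.47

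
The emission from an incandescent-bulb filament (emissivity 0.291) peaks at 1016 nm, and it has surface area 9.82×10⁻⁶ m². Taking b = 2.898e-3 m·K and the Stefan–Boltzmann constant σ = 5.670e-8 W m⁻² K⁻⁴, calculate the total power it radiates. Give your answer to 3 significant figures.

Wien's law: T = b/λ_max = 2.898×10⁻³/1.016×10⁻⁶ = 2852.36 K.
Area A = 9.82×10⁻⁶ m².
Then P = εσAT⁴ = 0.291×5.670×10⁻⁸×9.82×10⁻⁶×(2852.36)⁴ = 10.7 W.

P ≈ 10.7 W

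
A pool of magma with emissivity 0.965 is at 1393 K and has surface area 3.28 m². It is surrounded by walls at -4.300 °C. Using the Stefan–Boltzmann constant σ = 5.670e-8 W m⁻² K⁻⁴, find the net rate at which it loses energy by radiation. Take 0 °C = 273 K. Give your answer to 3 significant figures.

Net loss ≈ 6.75×10⁵ W

Surroundings: T = -4.300 °C + 273 = 268.700 K.
Area A = 3.28 m².
Net radiated power P_net = εσA(T⁴ − T₀⁴) = 0.965×5.670×10⁻⁸×3.28×(1393⁴ − 268.700⁴).
T⁴ − T₀⁴ = 3.76534×10¹² − 5.21280×10⁹ = 3.76013×10¹² K⁴, so P_net = 6.75×10⁵ W.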